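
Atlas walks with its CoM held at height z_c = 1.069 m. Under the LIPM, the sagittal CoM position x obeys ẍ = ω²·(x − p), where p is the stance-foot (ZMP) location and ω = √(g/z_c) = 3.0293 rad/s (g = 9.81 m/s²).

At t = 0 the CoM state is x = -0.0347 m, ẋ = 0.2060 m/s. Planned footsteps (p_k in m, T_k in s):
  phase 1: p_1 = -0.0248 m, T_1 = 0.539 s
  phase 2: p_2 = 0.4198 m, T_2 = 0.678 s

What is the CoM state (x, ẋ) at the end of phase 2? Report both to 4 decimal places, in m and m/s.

phase 1: p=-0.0248, T=0.539, ωT=1.632793, cosh=2.656766, sinh=2.461383; start (x,ẋ)=(-0.034700, 0.206000) → end (x,ẋ)=(0.116278, 0.473477)
phase 2: p=0.4198, T=0.678, ωT=2.053865, cosh=3.963112, sinh=3.834874; start (x,ẋ)=(0.116278, 0.473477) → end (x,ẋ)=(-0.183704, -1.649566)

x = -0.1837, ẋ = -1.6496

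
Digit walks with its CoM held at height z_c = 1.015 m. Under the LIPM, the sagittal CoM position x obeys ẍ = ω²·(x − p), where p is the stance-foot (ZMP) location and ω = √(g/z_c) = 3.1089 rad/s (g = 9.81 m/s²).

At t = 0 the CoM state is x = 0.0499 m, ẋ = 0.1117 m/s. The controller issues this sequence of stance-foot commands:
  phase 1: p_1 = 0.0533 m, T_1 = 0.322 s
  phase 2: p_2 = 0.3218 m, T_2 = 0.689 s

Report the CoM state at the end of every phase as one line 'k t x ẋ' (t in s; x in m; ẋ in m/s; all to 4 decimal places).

1 0.3220 0.0903 0.1601
2 1.0110 -0.4612 -2.3311

phase 1: p=0.0533, T=0.322, ωT=1.001066, cosh=1.544334, sinh=1.176846; start (x,ẋ)=(0.049900, 0.111700) → end (x,ẋ)=(0.090332, 0.160063)
phase 2: p=0.3218, T=0.689, ωT=2.142032, cosh=4.317071, sinh=4.199655; start (x,ẋ)=(0.090332, 0.160063) → end (x,ẋ)=(-0.461242, -2.331112)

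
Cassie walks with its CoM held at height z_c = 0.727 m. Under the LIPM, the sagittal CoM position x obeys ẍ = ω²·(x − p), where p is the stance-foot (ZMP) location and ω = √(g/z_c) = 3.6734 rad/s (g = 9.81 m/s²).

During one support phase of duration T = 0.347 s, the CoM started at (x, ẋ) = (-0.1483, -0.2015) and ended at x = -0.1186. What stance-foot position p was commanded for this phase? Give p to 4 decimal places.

p = -0.2777

ωT = 3.6734·0.347 = 1.274670; cosh(ωT) = 1.928522, sinh(ωT) = 1.648998
x(T) = p + (x₀−p)·cosh(ωT) + (ẋ₀/ω)·sinh(ωT) ⇒ p·(1 − cosh) = x(T) − x₀·cosh − (ẋ₀/ω)·sinh
numerator   = -0.1186 − (-0.1483)·1.928522 − (-0.2015/3.6734)·1.648998 = 0.257854
denominator = 1 − 1.928522 = -0.928522
p = 0.257854 / -0.928522 = -0.2777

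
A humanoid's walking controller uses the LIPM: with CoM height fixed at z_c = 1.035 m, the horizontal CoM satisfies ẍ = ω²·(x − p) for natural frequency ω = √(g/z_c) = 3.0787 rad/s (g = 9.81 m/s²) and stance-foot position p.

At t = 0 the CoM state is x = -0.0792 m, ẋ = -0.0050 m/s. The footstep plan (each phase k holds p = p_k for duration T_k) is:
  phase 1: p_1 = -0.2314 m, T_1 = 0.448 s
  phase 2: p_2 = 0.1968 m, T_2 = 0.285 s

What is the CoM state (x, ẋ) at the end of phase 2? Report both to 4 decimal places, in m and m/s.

x = 0.3201, ẋ = 0.8782

phase 1: p=-0.2314, T=0.448, ωT=1.379258, cosh=2.111859, sinh=1.860093; start (x,ẋ)=(-0.079200, -0.005000) → end (x,ẋ)=(0.087004, 0.861040)
phase 2: p=0.1968, T=0.285, ωT=0.877429, cosh=1.410280, sinh=0.994430; start (x,ẋ)=(0.087004, 0.861040) → end (x,ẋ)=(0.320075, 0.878161)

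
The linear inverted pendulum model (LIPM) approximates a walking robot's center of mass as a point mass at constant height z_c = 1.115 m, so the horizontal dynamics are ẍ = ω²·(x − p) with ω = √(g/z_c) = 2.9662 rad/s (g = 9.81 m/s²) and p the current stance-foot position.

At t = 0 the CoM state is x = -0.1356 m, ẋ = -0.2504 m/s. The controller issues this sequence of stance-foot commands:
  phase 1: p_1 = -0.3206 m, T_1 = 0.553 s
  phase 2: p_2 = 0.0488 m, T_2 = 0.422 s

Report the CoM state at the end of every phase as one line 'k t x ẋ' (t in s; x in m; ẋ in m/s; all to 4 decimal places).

phase 1: p=-0.3206, T=0.553, ωT=1.640309, cosh=2.675340, sinh=2.481420; start (x,ẋ)=(-0.135600, -0.250400) → end (x,ẋ)=(-0.035138, 0.691767)
phase 2: p=0.0488, T=0.422, ωT=1.251736, cosh=1.891208, sinh=1.605201; start (x,ẋ)=(-0.035138, 0.691767) → end (x,ẋ)=(0.264415, 0.908617)

1 0.5530 -0.0351 0.6918
2 0.9750 0.2644 0.9086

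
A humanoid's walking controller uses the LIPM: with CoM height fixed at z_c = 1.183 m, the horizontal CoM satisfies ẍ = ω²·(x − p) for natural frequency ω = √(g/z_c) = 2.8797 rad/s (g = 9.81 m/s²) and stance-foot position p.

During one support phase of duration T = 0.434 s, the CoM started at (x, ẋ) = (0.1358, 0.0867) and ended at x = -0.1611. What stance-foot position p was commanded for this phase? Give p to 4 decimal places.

ωT = 2.8797·0.434 = 1.249790; cosh(ωT) = 1.888087, sinh(ωT) = 1.601522
x(T) = p + (x₀−p)·cosh(ωT) + (ẋ₀/ω)·sinh(ωT) ⇒ p·(1 − cosh) = x(T) − x₀·cosh − (ẋ₀/ω)·sinh
numerator   = -0.1611 − (0.1358)·1.888087 − (0.0867/2.8797)·1.601522 = -0.465720
denominator = 1 − 1.888087 = -0.888087
p = -0.465720 / -0.888087 = 0.5244

p = 0.5244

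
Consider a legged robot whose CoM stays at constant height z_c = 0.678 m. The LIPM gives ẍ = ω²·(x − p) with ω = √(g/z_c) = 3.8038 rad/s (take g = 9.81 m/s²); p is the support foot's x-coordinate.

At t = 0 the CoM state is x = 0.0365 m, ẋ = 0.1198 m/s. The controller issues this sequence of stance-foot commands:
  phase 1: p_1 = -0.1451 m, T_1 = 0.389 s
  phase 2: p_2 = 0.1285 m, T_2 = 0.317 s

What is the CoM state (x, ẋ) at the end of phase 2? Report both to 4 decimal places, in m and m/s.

phase 1: p=-0.1451, T=0.389, ωT=1.479678, cosh=2.309622, sinh=2.081911; start (x,ẋ)=(0.036500, 0.119800) → end (x,ẋ)=(0.339897, 1.714814)
phase 2: p=0.1285, T=0.317, ωT=1.205805, cosh=1.819448, sinh=1.519997; start (x,ẋ)=(0.339897, 1.714814) → end (x,ẋ)=(1.198364, 4.342261)

x = 1.1984, ẋ = 4.3423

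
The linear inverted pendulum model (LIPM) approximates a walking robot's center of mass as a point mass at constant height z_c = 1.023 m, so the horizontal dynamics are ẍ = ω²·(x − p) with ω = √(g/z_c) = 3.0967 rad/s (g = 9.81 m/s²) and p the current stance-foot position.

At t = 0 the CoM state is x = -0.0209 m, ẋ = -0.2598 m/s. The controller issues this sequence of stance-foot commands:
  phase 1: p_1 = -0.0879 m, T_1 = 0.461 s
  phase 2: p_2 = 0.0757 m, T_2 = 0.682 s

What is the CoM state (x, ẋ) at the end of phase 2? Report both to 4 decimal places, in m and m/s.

x = -0.8991, ẋ = -2.9708

phase 1: p=-0.0879, T=0.461, ωT=1.427579, cosh=2.204241, sinh=1.964352; start (x,ẋ)=(-0.020900, -0.259800) → end (x,ẋ)=(-0.105017, -0.165100)
phase 2: p=0.0757, T=0.682, ωT=2.111949, cosh=4.192669, sinh=4.071667; start (x,ẋ)=(-0.105017, -0.165100) → end (x,ẋ)=(-0.899066, -2.970819)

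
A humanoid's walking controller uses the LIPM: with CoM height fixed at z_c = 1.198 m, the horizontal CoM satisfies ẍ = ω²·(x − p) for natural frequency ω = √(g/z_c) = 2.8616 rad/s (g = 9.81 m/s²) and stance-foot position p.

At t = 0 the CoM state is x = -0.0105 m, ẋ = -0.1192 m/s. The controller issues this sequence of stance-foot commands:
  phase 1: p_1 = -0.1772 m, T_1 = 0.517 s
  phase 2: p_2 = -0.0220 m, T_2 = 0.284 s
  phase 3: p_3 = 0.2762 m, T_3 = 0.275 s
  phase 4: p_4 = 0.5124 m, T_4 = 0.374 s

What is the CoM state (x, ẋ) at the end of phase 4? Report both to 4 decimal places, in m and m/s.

x = 1.9884, ẋ = 4.6100

phase 1: p=-0.1772, T=0.517, ωT=1.479447, cosh=2.309141, sinh=2.081377; start (x,ẋ)=(-0.010500, -0.119200) → end (x,ẋ)=(0.121034, 0.717627)
phase 2: p=-0.0220, T=0.284, ωT=0.812694, cosh=1.348817, sinh=0.905156; start (x,ẋ)=(0.121034, 0.717627) → end (x,ẋ)=(0.397920, 1.338433)
phase 3: p=0.2762, T=0.275, ωT=0.786940, cosh=1.325950, sinh=0.870714; start (x,ẋ)=(0.397920, 1.338433) → end (x,ẋ)=(0.844847, 2.077978)
phase 4: p=0.5124, T=0.374, ωT=1.070238, cosh=1.629501, sinh=1.286574; start (x,ẋ)=(0.844847, 2.077978) → end (x,ẋ)=(1.988380, 4.610023)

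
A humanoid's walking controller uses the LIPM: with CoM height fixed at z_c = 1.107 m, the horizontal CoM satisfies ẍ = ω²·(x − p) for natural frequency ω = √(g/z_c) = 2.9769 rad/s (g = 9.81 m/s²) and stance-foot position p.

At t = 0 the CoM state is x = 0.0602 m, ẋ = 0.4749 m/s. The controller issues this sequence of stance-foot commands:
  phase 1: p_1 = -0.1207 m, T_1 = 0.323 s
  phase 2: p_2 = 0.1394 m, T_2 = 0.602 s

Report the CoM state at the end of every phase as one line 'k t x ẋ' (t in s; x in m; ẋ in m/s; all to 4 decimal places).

phase 1: p=-0.1207, T=0.323, ωT=0.961539, cosh=1.499011, sinh=1.116707; start (x,ẋ)=(0.060200, 0.474900) → end (x,ẋ)=(0.328618, 1.313251)
phase 2: p=0.1394, T=0.602, ωT=1.792094, cosh=3.084309, sinh=2.917698; start (x,ẋ)=(0.328618, 1.313251) → end (x,ẋ)=(2.010139, 5.693957)

1 0.3230 0.3286 1.3133
2 0.9250 2.0101 5.6940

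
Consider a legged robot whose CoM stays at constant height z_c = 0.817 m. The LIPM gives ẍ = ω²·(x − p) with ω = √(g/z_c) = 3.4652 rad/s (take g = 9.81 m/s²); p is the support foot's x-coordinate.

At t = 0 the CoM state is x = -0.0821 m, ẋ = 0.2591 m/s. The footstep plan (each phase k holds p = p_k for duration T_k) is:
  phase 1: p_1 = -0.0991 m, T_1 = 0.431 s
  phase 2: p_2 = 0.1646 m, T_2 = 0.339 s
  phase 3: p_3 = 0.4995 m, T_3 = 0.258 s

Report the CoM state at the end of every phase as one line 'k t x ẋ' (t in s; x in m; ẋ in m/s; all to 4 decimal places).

1 0.4310 0.0987 0.7305
2 0.7700 0.3564 0.9610
3 1.0280 0.5777 0.8666

phase 1: p=-0.0991, T=0.431, ωT=1.493501, cosh=2.338621, sinh=2.114036; start (x,ẋ)=(-0.082100, 0.259100) → end (x,ẋ)=(0.098727, 0.730471)
phase 2: p=0.1646, T=0.339, ωT=1.174703, cosh=1.773046, sinh=1.464135; start (x,ẋ)=(0.098727, 0.730471) → end (x,ẋ)=(0.356447, 0.960953)
phase 3: p=0.4995, T=0.258, ωT=0.894022, cosh=1.426975, sinh=1.017967; start (x,ẋ)=(0.356447, 0.960953) → end (x,ẋ)=(0.577665, 0.866643)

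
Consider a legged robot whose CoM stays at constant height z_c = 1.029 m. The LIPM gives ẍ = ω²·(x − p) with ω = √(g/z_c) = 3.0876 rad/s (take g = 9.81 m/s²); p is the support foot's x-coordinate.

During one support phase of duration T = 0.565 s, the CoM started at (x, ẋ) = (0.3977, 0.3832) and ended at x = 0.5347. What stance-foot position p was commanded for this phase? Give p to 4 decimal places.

p = 0.5041

ωT = 3.0876·0.565 = 1.744494; cosh(ωT) = 2.948869, sinh(ωT) = 2.774136
x(T) = p + (x₀−p)·cosh(ωT) + (ẋ₀/ω)·sinh(ωT) ⇒ p·(1 − cosh) = x(T) − x₀·cosh − (ẋ₀/ω)·sinh
numerator   = 0.5347 − (0.3977)·2.948869 − (0.3832/3.0876)·2.774136 = -0.982361
denominator = 1 − 2.948869 = -1.948869
p = -0.982361 / -1.948869 = 0.5041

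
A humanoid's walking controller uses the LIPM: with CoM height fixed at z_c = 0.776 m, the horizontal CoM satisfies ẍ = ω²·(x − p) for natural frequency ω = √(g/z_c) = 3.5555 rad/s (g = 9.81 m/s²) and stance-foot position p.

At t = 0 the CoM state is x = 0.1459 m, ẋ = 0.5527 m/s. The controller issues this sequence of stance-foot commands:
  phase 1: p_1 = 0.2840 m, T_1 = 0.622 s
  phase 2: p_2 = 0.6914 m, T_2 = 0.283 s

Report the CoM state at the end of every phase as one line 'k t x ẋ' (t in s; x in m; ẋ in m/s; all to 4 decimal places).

1 0.6220 0.3471 0.3387
2 0.9050 0.2705 -0.9251

phase 1: p=0.2840, T=0.622, ωT=2.211521, cosh=4.619563, sinh=4.510029; start (x,ẋ)=(0.145900, 0.552700) → end (x,ẋ)=(0.347119, 0.338743)
phase 2: p=0.6914, T=0.283, ωT=1.006206, cosh=1.550404, sinh=1.184801; start (x,ẋ)=(0.347119, 0.338743) → end (x,ẋ)=(0.270505, -0.925115)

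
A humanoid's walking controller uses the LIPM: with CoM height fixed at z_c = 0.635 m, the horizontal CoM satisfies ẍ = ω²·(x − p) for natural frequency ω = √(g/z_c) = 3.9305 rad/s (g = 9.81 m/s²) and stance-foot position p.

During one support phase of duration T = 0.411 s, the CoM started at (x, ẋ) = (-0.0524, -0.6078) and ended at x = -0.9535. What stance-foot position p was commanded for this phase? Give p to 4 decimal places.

ωT = 3.9305·0.411 = 1.615435; cosh(ωT) = 2.614441, sinh(ωT) = 2.415637
x(T) = p + (x₀−p)·cosh(ωT) + (ẋ₀/ω)·sinh(ωT) ⇒ p·(1 − cosh) = x(T) − x₀·cosh − (ẋ₀/ω)·sinh
numerator   = -0.9535 − (-0.0524)·2.614441 − (-0.6078/3.9305)·2.415637 = -0.442957
denominator = 1 − 2.614441 = -1.614441
p = -0.442957 / -1.614441 = 0.2744

p = 0.2744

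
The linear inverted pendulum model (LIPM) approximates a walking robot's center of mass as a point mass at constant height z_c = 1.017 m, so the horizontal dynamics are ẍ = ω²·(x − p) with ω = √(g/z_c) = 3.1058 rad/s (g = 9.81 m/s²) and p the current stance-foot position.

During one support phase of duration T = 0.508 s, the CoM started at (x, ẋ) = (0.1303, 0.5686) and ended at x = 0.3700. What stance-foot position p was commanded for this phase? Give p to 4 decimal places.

ωT = 3.1058·0.508 = 1.577746; cosh(ωT) = 2.525233, sinh(ωT) = 2.318794
x(T) = p + (x₀−p)·cosh(ωT) + (ẋ₀/ω)·sinh(ωT) ⇒ p·(1 − cosh) = x(T) − x₀·cosh − (ẋ₀/ω)·sinh
numerator   = 0.3700 − (0.1303)·2.525233 − (0.5686/3.1058)·2.318794 = -0.383555
denominator = 1 − 2.525233 = -1.525233
p = -0.383555 / -1.525233 = 0.2515

p = 0.2515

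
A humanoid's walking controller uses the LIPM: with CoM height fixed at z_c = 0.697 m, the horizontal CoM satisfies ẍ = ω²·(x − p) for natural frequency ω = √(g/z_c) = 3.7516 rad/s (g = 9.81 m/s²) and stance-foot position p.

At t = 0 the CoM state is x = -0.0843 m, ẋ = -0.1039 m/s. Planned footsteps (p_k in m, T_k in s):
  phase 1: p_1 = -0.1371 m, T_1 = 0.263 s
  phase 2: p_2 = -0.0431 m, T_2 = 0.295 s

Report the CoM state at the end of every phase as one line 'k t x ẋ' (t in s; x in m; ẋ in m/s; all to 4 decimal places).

1 0.2630 -0.0884 0.0700
2 0.5580 -0.0940 -0.1116

phase 1: p=-0.1371, T=0.263, ωT=0.986671, cosh=1.527553, sinh=1.154737; start (x,ẋ)=(-0.084300, -0.103900) → end (x,ẋ)=(-0.088425, 0.070023)
phase 2: p=-0.0431, T=0.295, ωT=1.106722, cosh=1.677535, sinh=1.346894; start (x,ẋ)=(-0.088425, 0.070023) → end (x,ẋ)=(-0.093996, -0.111564)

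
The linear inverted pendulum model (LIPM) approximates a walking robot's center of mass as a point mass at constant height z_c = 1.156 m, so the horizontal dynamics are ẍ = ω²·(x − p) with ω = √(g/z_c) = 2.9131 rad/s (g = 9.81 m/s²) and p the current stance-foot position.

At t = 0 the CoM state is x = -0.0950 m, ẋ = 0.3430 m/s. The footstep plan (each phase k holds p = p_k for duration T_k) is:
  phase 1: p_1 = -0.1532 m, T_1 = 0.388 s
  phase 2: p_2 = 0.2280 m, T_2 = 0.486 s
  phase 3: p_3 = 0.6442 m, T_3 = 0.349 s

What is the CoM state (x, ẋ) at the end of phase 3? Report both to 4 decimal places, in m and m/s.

x = 0.9077, ẋ = 1.3086

phase 1: p=-0.1532, T=0.388, ωT=1.130283, cosh=1.709737, sinh=1.386795; start (x,ẋ)=(-0.095000, 0.343000) → end (x,ẋ)=(0.109593, 0.821560)
phase 2: p=0.2280, T=0.486, ωT=1.415767, cosh=2.181191, sinh=1.938452; start (x,ẋ)=(0.109593, 0.821560) → end (x,ẋ)=(0.516420, 1.123350)
phase 3: p=0.6442, T=0.349, ωT=1.016672, cosh=1.562889, sinh=1.201092; start (x,ẋ)=(0.516420, 1.123350) → end (x,ẋ)=(0.907660, 1.308582)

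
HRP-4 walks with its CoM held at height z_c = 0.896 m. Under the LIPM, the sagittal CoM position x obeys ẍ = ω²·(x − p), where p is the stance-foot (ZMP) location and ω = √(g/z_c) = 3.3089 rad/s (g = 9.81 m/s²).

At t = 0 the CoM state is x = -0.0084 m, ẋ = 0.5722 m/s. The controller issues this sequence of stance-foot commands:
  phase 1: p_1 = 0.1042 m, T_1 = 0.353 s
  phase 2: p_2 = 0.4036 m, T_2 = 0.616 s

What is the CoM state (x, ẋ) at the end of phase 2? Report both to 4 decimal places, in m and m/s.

x = -0.0263, ẋ = -1.2552

phase 1: p=0.1042, T=0.353, ωT=1.168042, cosh=1.763332, sinh=1.452357; start (x,ẋ)=(-0.008400, 0.572200) → end (x,ẋ)=(0.156801, 0.467856)
phase 2: p=0.4036, T=0.616, ωT=2.038282, cosh=3.903832, sinh=3.773579; start (x,ẋ)=(0.156801, 0.467856) → end (x,ẋ)=(-0.026301, -1.255193)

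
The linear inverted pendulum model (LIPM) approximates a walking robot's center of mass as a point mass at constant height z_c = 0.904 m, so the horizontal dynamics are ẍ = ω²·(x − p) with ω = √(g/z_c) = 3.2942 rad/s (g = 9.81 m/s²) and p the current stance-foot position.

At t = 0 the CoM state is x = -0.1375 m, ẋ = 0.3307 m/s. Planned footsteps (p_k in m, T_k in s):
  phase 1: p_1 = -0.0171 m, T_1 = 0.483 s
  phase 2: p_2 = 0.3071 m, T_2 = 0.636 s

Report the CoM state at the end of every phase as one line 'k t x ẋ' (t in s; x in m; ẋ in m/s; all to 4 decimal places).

1 0.4830 -0.0887 -0.0877
2 1.1190 -1.4321 -5.5795

phase 1: p=-0.0171, T=0.483, ωT=1.591099, cosh=2.556420, sinh=2.352719; start (x,ẋ)=(-0.137500, 0.330700) → end (x,ẋ)=(-0.088707, -0.087731)
phase 2: p=0.3071, T=0.636, ωT=2.095111, cosh=4.124701, sinh=4.001644; start (x,ẋ)=(-0.088707, -0.087731) → end (x,ẋ)=(-1.432057, -5.579477)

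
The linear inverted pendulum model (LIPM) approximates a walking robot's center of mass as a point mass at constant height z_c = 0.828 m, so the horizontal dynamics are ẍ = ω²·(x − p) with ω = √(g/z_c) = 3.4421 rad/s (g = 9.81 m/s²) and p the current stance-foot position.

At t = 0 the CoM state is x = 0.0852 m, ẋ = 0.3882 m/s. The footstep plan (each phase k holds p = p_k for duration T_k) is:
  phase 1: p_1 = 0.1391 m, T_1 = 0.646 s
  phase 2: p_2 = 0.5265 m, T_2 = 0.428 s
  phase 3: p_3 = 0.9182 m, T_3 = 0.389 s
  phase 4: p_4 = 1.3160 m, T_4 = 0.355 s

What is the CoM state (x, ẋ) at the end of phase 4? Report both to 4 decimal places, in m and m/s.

x = 2.4536, ẋ = 4.4481

phase 1: p=0.1391, T=0.646, ωT=2.223597, cosh=4.674362, sinh=4.566143; start (x,ẋ)=(0.085200, 0.388200) → end (x,ẋ)=(0.402121, 0.967435)
phase 2: p=0.5265, T=0.428, ωT=1.473219, cosh=2.296222, sinh=2.067035; start (x,ẋ)=(0.402121, 0.967435) → end (x,ẋ)=(0.821859, 1.336498)
phase 3: p=0.9182, T=0.389, ωT=1.338977, cosh=2.038626, sinh=1.776512; start (x,ẋ)=(0.821859, 1.336498) → end (x,ẋ)=(1.411581, 2.135501)
phase 4: p=1.3160, T=0.355, ωT=1.221945, cosh=1.844220, sinh=1.549564; start (x,ẋ)=(1.411581, 2.135501) → end (x,ẋ)=(2.453631, 4.448138)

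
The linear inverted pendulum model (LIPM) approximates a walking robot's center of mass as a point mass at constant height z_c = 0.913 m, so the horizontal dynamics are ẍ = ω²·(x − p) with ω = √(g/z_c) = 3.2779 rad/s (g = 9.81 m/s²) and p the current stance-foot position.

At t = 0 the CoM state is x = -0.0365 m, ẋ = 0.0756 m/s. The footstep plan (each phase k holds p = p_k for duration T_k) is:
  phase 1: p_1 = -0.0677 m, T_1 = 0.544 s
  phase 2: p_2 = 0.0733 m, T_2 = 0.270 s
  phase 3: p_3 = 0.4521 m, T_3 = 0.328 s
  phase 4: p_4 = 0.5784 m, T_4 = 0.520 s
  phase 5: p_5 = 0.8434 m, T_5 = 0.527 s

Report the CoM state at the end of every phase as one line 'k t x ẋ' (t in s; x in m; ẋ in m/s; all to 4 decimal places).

1 0.5440 0.0944 0.5268
2 0.8140 0.2647 0.8164
3 1.1420 0.4681 0.5405
4 1.6620 0.7033 0.5736
5 2.1890 0.9136 0.4136

phase 1: p=-0.0677, T=0.544, ωT=1.783178, cosh=3.058416, sinh=2.890313; start (x,ẋ)=(-0.036500, 0.075600) → end (x,ẋ)=(0.094383, 0.526810)
phase 2: p=0.0733, T=0.270, ωT=0.885033, cosh=1.417882, sinh=1.005182; start (x,ẋ)=(0.094383, 0.526810) → end (x,ẋ)=(0.264742, 0.816422)
phase 3: p=0.4521, T=0.328, ωT=1.075151, cosh=1.635841, sinh=1.294595; start (x,ẋ)=(0.264742, 0.816422) → end (x,ẋ)=(0.468056, 0.540475)
phase 4: p=0.5784, T=0.520, ωT=1.704508, cosh=2.840271, sinh=2.658409; start (x,ẋ)=(0.468056, 0.540475) → end (x,ẋ)=(0.703323, 0.573555)
phase 5: p=0.8434, T=0.527, ωT=1.727453, cosh=2.902022, sinh=2.724285; start (x,ẋ)=(0.703323, 0.573555) → end (x,ẋ)=(0.913578, 0.413587)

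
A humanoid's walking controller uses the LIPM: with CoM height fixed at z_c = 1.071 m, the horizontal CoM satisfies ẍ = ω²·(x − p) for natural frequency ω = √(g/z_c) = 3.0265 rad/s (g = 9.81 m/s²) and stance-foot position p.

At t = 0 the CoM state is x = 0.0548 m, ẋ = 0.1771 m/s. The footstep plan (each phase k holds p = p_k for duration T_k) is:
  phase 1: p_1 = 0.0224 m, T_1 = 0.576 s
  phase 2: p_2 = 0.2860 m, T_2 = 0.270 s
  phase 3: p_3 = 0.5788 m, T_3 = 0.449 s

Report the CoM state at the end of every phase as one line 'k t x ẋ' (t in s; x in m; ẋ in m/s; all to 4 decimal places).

phase 1: p=0.0224, T=0.576, ωT=1.743264, cosh=2.945459, sinh=2.770511; start (x,ẋ)=(0.054800, 0.177100) → end (x,ẋ)=(0.279953, 0.793313)
phase 2: p=0.2860, T=0.270, ωT=0.817155, cosh=1.352868, sinh=0.911181; start (x,ẋ)=(0.279953, 0.793313) → end (x,ẋ)=(0.516661, 1.056573)
phase 3: p=0.5788, T=0.449, ωT=1.358899, cosh=2.074424, sinh=1.817480; start (x,ẋ)=(0.516661, 1.056573) → end (x,ẋ)=(1.084392, 1.849976)

1 0.5760 0.2800 0.7933
2 0.8460 0.5167 1.0566
3 1.2950 1.0844 1.8500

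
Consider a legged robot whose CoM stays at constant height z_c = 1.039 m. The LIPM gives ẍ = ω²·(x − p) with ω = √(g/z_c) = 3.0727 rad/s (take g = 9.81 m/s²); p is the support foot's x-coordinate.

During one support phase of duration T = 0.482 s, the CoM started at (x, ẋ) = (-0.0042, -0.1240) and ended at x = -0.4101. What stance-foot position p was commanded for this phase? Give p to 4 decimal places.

p = 0.2410

ωT = 3.0727·0.482 = 1.481041; cosh(ωT) = 2.312462, sinh(ωT) = 2.085061
x(T) = p + (x₀−p)·cosh(ωT) + (ẋ₀/ω)·sinh(ωT) ⇒ p·(1 − cosh) = x(T) − x₀·cosh − (ẋ₀/ω)·sinh
numerator   = -0.4101 − (-0.0042)·2.312462 − (-0.1240/3.0727)·2.085061 = -0.316244
denominator = 1 − 2.312462 = -1.312462
p = -0.316244 / -1.312462 = 0.2410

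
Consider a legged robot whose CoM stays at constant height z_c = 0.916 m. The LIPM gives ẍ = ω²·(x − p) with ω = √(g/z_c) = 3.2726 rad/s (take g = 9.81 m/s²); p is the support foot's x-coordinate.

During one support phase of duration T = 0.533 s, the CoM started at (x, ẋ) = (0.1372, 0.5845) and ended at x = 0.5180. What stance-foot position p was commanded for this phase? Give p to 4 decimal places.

p = 0.1960

ωT = 3.2726·0.533 = 1.744296; cosh(ωT) = 2.948319, sinh(ωT) = 2.773551
x(T) = p + (x₀−p)·cosh(ωT) + (ẋ₀/ω)·sinh(ωT) ⇒ p·(1 − cosh) = x(T) − x₀·cosh − (ẋ₀/ω)·sinh
numerator   = 0.5180 − (0.1372)·2.948319 − (0.5845/3.2726)·2.773551 = -0.381877
denominator = 1 − 2.948319 = -1.948319
p = -0.381877 / -1.948319 = 0.1960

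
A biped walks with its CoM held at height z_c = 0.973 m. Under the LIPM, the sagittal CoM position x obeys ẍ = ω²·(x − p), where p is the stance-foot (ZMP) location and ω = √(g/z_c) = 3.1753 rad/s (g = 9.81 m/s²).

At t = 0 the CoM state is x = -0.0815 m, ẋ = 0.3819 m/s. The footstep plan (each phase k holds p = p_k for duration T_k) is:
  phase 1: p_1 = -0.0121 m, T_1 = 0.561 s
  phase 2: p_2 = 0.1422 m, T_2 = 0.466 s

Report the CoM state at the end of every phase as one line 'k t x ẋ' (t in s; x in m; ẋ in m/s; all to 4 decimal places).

1 0.5610 0.1230 0.5303
2 1.0270 0.4455 1.0976

phase 1: p=-0.0121, T=0.561, ωT=1.781343, cosh=3.053120, sinh=2.884708; start (x,ẋ)=(-0.081500, 0.381900) → end (x,ẋ)=(0.122963, 0.530295)
phase 2: p=0.1422, T=0.466, ωT=1.479690, cosh=2.309646, sinh=2.081937; start (x,ẋ)=(0.122963, 0.530295) → end (x,ẋ)=(0.445467, 1.097625)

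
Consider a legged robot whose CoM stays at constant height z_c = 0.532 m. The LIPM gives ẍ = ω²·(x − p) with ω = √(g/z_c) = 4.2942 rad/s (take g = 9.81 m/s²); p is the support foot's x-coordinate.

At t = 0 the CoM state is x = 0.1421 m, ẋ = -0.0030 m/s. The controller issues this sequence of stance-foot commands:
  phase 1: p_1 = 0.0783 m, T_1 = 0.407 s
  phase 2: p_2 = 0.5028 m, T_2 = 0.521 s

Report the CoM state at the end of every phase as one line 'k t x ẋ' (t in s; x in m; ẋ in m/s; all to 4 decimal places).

1 0.4070 0.2651 0.7538
2 0.9280 0.1894 -1.1563

phase 1: p=0.0783, T=0.407, ωT=1.747739, cosh=2.957888, sinh=2.783721; start (x,ẋ)=(0.142100, -0.003000) → end (x,ẋ)=(0.265068, 0.753782)
phase 2: p=0.5028, T=0.521, ωT=2.237278, cosh=4.737274, sinh=4.630525; start (x,ẋ)=(0.265068, 0.753782) → end (x,ẋ)=(0.189420, -1.156276)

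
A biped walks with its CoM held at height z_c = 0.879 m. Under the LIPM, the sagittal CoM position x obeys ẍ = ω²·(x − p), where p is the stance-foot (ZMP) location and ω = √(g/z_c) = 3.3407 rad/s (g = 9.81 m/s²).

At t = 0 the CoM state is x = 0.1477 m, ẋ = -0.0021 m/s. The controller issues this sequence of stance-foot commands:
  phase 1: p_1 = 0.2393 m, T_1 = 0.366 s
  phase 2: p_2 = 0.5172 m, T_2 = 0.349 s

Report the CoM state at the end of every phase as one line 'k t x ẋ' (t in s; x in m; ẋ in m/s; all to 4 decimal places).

1 0.3660 0.0693 -0.4785
2 0.7150 -0.4787 -3.0098

phase 1: p=0.2393, T=0.366, ωT=1.222696, cosh=1.845384, sinh=1.550949; start (x,ẋ)=(0.147700, -0.002100) → end (x,ẋ)=(0.069288, -0.478478)
phase 2: p=0.5172, T=0.349, ωT=1.165904, cosh=1.760232, sinh=1.448591; start (x,ẋ)=(0.069288, -0.478478) → end (x,ẋ)=(-0.478707, -3.009818)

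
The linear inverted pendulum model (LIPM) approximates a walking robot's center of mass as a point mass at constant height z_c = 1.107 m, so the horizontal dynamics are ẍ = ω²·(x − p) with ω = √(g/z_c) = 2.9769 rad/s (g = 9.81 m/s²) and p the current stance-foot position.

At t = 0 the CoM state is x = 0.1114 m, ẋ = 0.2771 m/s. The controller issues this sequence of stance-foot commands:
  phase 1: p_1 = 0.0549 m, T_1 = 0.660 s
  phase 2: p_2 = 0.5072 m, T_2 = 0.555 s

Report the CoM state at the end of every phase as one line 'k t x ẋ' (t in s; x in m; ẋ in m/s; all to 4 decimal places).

1 0.6600 0.5858 1.5958
2 1.2150 2.0672 4.9050

phase 1: p=0.0549, T=0.660, ωT=1.964754, cosh=3.636674, sinh=3.496484; start (x,ẋ)=(0.111400, 0.277100) → end (x,ẋ)=(0.585837, 1.595813)
phase 2: p=0.5072, T=0.555, ωT=1.652180, cosh=2.704986, sinh=2.513355; start (x,ẋ)=(0.585837, 1.595813) → end (x,ẋ)=(2.067233, 4.905012)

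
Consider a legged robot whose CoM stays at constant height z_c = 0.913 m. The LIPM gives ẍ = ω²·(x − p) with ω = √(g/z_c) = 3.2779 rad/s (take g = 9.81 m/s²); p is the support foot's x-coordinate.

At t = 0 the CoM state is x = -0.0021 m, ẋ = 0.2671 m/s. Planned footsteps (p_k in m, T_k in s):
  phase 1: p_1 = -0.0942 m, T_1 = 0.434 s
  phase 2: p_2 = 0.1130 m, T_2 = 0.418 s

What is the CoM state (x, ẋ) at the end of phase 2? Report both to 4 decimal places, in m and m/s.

phase 1: p=-0.0942, T=0.434, ωT=1.422609, cosh=2.194505, sinh=1.953421; start (x,ẋ)=(-0.002100, 0.267100) → end (x,ẋ)=(0.267089, 1.175880)
phase 2: p=0.1130, T=0.418, ωT=1.370162, cosh=2.095027, sinh=1.840962; start (x,ẋ)=(0.267089, 1.175880) → end (x,ẋ)=(1.096227, 3.393346)

x = 1.0962, ẋ = 3.3933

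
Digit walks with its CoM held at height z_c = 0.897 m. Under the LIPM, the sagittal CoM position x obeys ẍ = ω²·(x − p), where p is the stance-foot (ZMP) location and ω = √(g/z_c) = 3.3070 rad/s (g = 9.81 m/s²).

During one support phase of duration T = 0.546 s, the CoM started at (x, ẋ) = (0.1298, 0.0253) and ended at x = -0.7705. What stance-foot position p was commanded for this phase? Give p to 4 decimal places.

ωT = 3.3070·0.546 = 1.805622; cosh(ωT) = 3.124063, sinh(ωT) = 2.959691
x(T) = p + (x₀−p)·cosh(ωT) + (ẋ₀/ω)·sinh(ωT) ⇒ p·(1 − cosh) = x(T) − x₀·cosh − (ẋ₀/ω)·sinh
numerator   = -0.7705 − (0.1298)·3.124063 − (0.0253/3.3070)·2.959691 = -1.198646
denominator = 1 − 3.124063 = -2.124063
p = -1.198646 / -2.124063 = 0.5643

p = 0.5643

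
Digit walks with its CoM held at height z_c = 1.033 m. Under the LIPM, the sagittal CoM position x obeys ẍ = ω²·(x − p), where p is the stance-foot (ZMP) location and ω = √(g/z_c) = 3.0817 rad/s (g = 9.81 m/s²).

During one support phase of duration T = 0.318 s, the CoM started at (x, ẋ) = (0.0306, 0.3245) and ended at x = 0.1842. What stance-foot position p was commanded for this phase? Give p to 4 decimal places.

ωT = 3.0817·0.318 = 0.979981; cosh(ωT) = 1.519861, sinh(ωT) = 1.144543
x(T) = p + (x₀−p)·cosh(ωT) + (ẋ₀/ω)·sinh(ωT) ⇒ p·(1 − cosh) = x(T) − x₀·cosh − (ẋ₀/ω)·sinh
numerator   = 0.1842 − (0.0306)·1.519861 − (0.3245/3.0817)·1.144543 = 0.017173
denominator = 1 − 1.519861 = -0.519861
p = 0.017173 / -0.519861 = -0.0330

p = -0.0330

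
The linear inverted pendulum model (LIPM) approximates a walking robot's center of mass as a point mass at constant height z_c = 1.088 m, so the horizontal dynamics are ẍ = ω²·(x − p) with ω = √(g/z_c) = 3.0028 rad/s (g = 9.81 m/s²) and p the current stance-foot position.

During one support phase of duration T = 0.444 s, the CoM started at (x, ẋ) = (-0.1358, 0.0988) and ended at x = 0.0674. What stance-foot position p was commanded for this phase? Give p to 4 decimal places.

ωT = 3.0028·0.444 = 1.333243; cosh(ωT) = 2.028473, sinh(ωT) = 1.764853
x(T) = p + (x₀−p)·cosh(ωT) + (ẋ₀/ω)·sinh(ωT) ⇒ p·(1 − cosh) = x(T) − x₀·cosh − (ẋ₀/ω)·sinh
numerator   = 0.0674 − (-0.1358)·2.028473 − (0.0988/3.0028)·1.764853 = 0.284798
denominator = 1 − 2.028473 = -1.028473
p = 0.284798 / -1.028473 = -0.2769

p = -0.2769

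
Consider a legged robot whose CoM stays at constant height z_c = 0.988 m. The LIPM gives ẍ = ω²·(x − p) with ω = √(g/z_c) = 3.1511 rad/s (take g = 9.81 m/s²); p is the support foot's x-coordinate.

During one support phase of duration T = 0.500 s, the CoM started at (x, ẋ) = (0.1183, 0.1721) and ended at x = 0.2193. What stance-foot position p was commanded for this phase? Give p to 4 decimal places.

p = 0.1350

ωT = 3.1511·0.500 = 1.575550; cosh(ωT) = 2.520146, sinh(ωT) = 2.313253
x(T) = p + (x₀−p)·cosh(ωT) + (ẋ₀/ω)·sinh(ωT) ⇒ p·(1 − cosh) = x(T) − x₀·cosh − (ẋ₀/ω)·sinh
numerator   = 0.2193 − (0.1183)·2.520146 − (0.1721/3.1511)·2.313253 = -0.205174
denominator = 1 − 2.520146 = -1.520146
p = -0.205174 / -1.520146 = 0.1350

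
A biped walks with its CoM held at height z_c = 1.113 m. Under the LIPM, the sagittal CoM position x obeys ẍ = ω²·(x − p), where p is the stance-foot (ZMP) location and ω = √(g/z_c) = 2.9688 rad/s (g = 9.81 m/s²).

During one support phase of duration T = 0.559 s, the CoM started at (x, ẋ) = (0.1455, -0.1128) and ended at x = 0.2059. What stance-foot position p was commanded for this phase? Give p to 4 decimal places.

p = 0.0546

ωT = 2.9688·0.559 = 1.659559; cosh(ωT) = 2.723608, sinh(ωT) = 2.533385
x(T) = p + (x₀−p)·cosh(ωT) + (ẋ₀/ω)·sinh(ωT) ⇒ p·(1 − cosh) = x(T) − x₀·cosh − (ẋ₀/ω)·sinh
numerator   = 0.2059 − (0.1455)·2.723608 − (-0.1128/2.9688)·2.533385 = -0.094129
denominator = 1 − 2.723608 = -1.723608
p = -0.094129 / -1.723608 = 0.0546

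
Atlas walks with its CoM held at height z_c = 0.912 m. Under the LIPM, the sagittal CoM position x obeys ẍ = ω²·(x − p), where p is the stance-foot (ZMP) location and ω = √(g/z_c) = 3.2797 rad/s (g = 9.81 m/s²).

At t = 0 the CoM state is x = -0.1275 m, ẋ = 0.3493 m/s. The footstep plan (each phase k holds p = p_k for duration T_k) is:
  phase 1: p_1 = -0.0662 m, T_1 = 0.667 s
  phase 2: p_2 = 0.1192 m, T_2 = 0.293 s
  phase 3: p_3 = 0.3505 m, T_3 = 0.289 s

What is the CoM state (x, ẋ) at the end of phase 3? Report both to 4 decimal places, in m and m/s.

phase 1: p=-0.0662, T=0.667, ωT=2.187560, cosh=4.512814, sinh=4.400623; start (x,ẋ)=(-0.127500, 0.349300) → end (x,ẋ)=(0.125847, 0.691600)
phase 2: p=0.1192, T=0.293, ωT=0.960952, cosh=1.498356, sinh=1.115828; start (x,ẋ)=(0.125847, 0.691600) → end (x,ẋ)=(0.364457, 1.060588)
phase 3: p=0.3505, T=0.289, ωT=0.947833, cosh=1.483847, sinh=1.096267; start (x,ẋ)=(0.364457, 1.060588) → end (x,ẋ)=(0.725721, 1.623932)

x = 0.7257, ẋ = 1.6239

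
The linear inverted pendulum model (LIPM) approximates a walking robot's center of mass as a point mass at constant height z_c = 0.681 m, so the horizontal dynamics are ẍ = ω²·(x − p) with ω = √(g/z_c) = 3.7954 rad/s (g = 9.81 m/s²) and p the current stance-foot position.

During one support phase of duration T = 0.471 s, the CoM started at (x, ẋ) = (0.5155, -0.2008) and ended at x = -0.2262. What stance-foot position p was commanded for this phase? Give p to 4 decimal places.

ωT = 3.7954·0.471 = 1.787633; cosh(ωT) = 3.071325, sinh(ωT) = 2.903969
x(T) = p + (x₀−p)·cosh(ωT) + (ẋ₀/ω)·sinh(ωT) ⇒ p·(1 − cosh) = x(T) − x₀·cosh − (ẋ₀/ω)·sinh
numerator   = -0.2262 − (0.5155)·3.071325 − (-0.2008/3.7954)·2.903969 = -1.655830
denominator = 1 − 3.071325 = -2.071325
p = -1.655830 / -2.071325 = 0.7994

p = 0.7994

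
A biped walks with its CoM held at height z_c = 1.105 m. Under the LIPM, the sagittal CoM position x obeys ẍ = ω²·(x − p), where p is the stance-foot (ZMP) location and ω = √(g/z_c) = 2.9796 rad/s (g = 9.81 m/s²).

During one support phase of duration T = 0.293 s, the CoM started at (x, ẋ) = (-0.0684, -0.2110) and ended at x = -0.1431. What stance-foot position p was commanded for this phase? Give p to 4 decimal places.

p = -0.0568

ωT = 2.9796·0.293 = 0.873023; cosh(ωT) = 1.405912, sinh(ωT) = 0.988225
x(T) = p + (x₀−p)·cosh(ωT) + (ẋ₀/ω)·sinh(ωT) ⇒ p·(1 − cosh) = x(T) − x₀·cosh − (ẋ₀/ω)·sinh
numerator   = -0.1431 − (-0.0684)·1.405912 − (-0.2110/2.9796)·0.988225 = 0.023045
denominator = 1 − 1.405912 = -0.405912
p = 0.023045 / -0.405912 = -0.0568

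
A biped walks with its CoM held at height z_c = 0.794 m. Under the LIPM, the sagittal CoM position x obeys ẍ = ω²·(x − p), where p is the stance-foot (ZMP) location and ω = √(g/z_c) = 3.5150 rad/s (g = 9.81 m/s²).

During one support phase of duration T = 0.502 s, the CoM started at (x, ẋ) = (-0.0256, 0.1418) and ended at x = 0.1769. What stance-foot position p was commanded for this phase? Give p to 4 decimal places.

ωT = 3.5150·0.502 = 1.764530; cosh(ωT) = 3.005047, sinh(ωT) = 2.833780
x(T) = p + (x₀−p)·cosh(ωT) + (ẋ₀/ω)·sinh(ωT) ⇒ p·(1 − cosh) = x(T) − x₀·cosh − (ẋ₀/ω)·sinh
numerator   = 0.1769 − (-0.0256)·3.005047 − (0.1418/3.5150)·2.833780 = 0.139511
denominator = 1 − 3.005047 = -2.005047
p = 0.139511 / -2.005047 = -0.0696

p = -0.0696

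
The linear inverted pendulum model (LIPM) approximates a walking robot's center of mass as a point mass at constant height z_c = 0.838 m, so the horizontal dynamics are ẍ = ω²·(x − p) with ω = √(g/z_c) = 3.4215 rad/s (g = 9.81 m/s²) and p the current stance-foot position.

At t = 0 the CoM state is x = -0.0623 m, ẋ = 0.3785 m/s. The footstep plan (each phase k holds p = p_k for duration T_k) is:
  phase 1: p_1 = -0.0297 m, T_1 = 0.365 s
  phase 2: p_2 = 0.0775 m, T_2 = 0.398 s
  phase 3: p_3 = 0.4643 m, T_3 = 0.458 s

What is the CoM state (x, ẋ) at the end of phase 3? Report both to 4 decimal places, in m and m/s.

phase 1: p=-0.0297, T=0.365, ωT=1.248847, cosh=1.886579, sinh=1.599744; start (x,ẋ)=(-0.062300, 0.378500) → end (x,ẋ)=(0.085768, 0.535633)
phase 2: p=0.0775, T=0.398, ωT=1.361757, cosh=2.079628, sinh=1.823417; start (x,ẋ)=(0.085768, 0.535633) → end (x,ẋ)=(0.380148, 1.165498)
phase 3: p=0.4643, T=0.458, ωT=1.567047, cosh=2.500568, sinh=2.291907; start (x,ẋ)=(0.380148, 1.165498) → end (x,ẋ)=(1.034586, 2.254507)

x = 1.0346, ẋ = 2.2545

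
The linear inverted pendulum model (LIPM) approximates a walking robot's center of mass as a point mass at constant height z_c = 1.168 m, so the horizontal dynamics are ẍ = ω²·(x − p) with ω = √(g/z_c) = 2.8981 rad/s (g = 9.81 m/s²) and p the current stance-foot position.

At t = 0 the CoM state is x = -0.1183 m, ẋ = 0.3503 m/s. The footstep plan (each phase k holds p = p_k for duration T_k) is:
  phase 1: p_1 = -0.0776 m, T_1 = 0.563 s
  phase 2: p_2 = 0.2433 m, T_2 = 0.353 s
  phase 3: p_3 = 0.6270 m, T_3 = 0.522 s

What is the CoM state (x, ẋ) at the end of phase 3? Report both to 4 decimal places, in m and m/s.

phase 1: p=-0.0776, T=0.563, ωT=1.631630, cosh=2.653906, sinh=2.458296; start (x,ẋ)=(-0.118300, 0.350300) → end (x,ẋ)=(0.111526, 0.639701)
phase 2: p=0.2433, T=0.353, ωT=1.023029, cosh=1.570556, sinh=1.211052; start (x,ẋ)=(0.111526, 0.639701) → end (x,ẋ)=(0.303658, 0.542192)
phase 3: p=0.6270, T=0.522, ωT=1.512808, cosh=2.379876, sinh=2.159585; start (x,ẋ)=(0.303658, 0.542192) → end (x,ẋ)=(0.261513, -0.733348)

x = 0.2615, ẋ = -0.7333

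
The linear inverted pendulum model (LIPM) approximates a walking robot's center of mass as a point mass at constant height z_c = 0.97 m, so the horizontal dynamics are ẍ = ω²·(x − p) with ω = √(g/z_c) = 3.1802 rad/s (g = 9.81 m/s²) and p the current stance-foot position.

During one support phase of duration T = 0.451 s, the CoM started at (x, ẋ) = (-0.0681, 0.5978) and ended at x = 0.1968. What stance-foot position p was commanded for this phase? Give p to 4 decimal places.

p = 0.0199

ωT = 3.1802·0.451 = 1.434270; cosh(ωT) = 2.217435, sinh(ωT) = 1.979146
x(T) = p + (x₀−p)·cosh(ωT) + (ẋ₀/ω)·sinh(ωT) ⇒ p·(1 − cosh) = x(T) − x₀·cosh − (ẋ₀/ω)·sinh
numerator   = 0.1968 − (-0.0681)·2.217435 − (0.5978/3.1802)·1.979146 = -0.024224
denominator = 1 − 2.217435 = -1.217435
p = -0.024224 / -1.217435 = 0.0199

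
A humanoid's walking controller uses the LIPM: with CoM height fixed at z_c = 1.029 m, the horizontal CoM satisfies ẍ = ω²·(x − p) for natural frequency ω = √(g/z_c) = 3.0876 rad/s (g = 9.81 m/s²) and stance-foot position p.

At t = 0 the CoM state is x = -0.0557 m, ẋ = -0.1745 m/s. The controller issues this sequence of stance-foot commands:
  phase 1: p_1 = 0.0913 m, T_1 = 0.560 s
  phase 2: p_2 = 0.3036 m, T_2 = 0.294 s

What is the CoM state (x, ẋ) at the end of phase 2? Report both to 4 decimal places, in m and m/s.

phase 1: p=0.0913, T=0.560, ωT=1.729056, cosh=2.906392, sinh=2.728940; start (x,ẋ)=(-0.055700, -0.174500) → end (x,ẋ)=(-0.490169, -1.745769)
phase 2: p=0.3036, T=0.294, ωT=0.907754, cosh=1.441090, sinh=1.037660; start (x,ẋ)=(-0.490169, -1.745769) → end (x,ẋ)=(-1.426999, -5.058952)

x = -1.4270, ẋ = -5.0590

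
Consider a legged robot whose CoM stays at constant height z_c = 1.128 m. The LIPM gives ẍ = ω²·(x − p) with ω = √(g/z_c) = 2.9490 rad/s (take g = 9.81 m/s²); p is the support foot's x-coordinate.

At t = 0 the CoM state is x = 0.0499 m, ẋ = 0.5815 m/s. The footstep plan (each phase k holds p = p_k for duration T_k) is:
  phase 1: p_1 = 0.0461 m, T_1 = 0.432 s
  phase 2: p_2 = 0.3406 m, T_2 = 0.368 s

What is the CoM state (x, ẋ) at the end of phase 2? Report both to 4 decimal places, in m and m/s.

x = 0.9093, ẋ = 2.0244

phase 1: p=0.0461, T=0.432, ωT=1.273968, cosh=1.927365, sinh=1.647645; start (x,ẋ)=(0.049900, 0.581500) → end (x,ẋ)=(0.378316, 1.139226)
phase 2: p=0.3406, T=0.368, ωT=1.085232, cosh=1.648975, sinh=1.311152; start (x,ẋ)=(0.378316, 1.139226) → end (x,ẋ)=(0.909302, 2.024387)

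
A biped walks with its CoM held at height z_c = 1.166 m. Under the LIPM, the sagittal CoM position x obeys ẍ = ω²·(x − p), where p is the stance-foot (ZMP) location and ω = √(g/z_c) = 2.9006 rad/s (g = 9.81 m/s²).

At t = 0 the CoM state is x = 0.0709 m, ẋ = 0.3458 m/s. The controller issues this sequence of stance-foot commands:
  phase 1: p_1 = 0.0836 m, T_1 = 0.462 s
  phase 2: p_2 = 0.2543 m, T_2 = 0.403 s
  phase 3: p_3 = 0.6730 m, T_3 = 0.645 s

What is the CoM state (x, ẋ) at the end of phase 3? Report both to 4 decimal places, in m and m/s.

x = 1.7440, ẋ = 3.3221

phase 1: p=0.0836, T=0.462, ωT=1.340077, cosh=2.040582, sinh=1.778756; start (x,ẋ)=(0.070900, 0.345800) → end (x,ẋ)=(0.269742, 0.640108)
phase 2: p=0.2543, T=0.403, ωT=1.168942, cosh=1.764640, sinh=1.453945; start (x,ẋ)=(0.269742, 0.640108) → end (x,ẋ)=(0.602408, 1.194685)
phase 3: p=0.6730, T=0.645, ωT=1.870887, cosh=3.324021, sinh=3.170034; start (x,ẋ)=(0.602408, 1.194685) → end (x,ẋ)=(1.744009, 3.322064)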